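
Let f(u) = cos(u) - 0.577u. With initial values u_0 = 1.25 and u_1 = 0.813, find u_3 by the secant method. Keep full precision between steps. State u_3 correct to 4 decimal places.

f(u_0) = -0.405928, f(u_1) = 0.218221
u_2 = 0.813000 - (0.218221)·(0.813000 - 1.250000)/(0.218221 - (-0.405928)) = 0.965788; f(u_2) = 0.011509
u_3 = 0.965788 - (0.011509)·(0.965788 - 0.813000)/(0.011509 - (0.218221)) = 0.974295; f(u_3) = -0.000417

0.9743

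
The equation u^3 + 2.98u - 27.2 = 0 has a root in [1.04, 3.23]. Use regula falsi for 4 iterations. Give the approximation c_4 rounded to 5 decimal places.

2.67695

f(1.040000) = -22.975936, f(3.230000) = 16.123667
step 1: c = 2.326901, f(c) = -7.666912 < 0 → new bracket [2.326901, 3.230000]
step 2: c = 2.617939, f(c) = -1.456212 < 0 → new bracket [2.617939, 3.230000]
step 3: c = 2.668639, f(c) = -0.242388 < 0 → new bracket [2.668639, 3.230000]
step 4: c = 2.676953, f(c) = -0.039431 < 0 → new bracket [2.676953, 3.230000]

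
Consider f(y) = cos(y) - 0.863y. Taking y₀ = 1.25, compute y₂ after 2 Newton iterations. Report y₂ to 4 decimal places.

0.8041

f'(y) = -sin(y) - 0.863
y_0 = 1.250000: f = -0.763428, f' = -1.811985 → y_1 = 1.250000 - (-0.763428)/(-1.811985) = 0.828679
y_1 = 0.828679: f = -0.039300, f' = -1.600039 → y_2 = 0.828679 - (-0.039300)/(-1.600039) = 0.804117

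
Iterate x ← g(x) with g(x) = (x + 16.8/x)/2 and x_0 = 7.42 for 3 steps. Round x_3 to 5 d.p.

x_1 = g(7.420000) = 4.842075
x_2 = g(4.842075) = 4.155831
x_3 = g(4.155831) = 4.099172

4.09917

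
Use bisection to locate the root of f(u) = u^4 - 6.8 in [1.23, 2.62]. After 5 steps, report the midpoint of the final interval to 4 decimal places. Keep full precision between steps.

f(1.230000) = -4.511134, f(2.620000) = 40.319987 (opposite signs)
step 1: m = 1.925000, f(m) = 6.931657 > 0 → root in [1.230000, 1.925000]
step 2: m = 1.577500, f(m) = -0.607337 < 0 → root in [1.577500, 1.925000]
step 3: m = 1.751250, f(m) = 2.605732 > 0 → root in [1.577500, 1.751250]
step 4: m = 1.664375, f(m) = 0.873699 > 0 → root in [1.577500, 1.664375]
step 5: m = 1.620938, f(m) = 0.103432 > 0 → root in [1.577500, 1.620938]
Midpoint of [1.577500, 1.620938] = 1.599219

1.5992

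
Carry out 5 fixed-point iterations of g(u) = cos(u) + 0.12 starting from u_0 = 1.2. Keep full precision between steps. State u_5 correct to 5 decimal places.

0.73149

u_1 = g(1.200000) = 0.482358
u_2 = g(0.482358) = 1.005904
u_3 = g(1.005904) = 0.655325
u_4 = g(0.655325) = 0.912850
u_5 = g(0.912850) = 0.731493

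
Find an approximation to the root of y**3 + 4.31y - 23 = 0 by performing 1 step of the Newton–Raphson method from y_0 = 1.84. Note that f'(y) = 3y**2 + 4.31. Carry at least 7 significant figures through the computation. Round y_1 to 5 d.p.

Newton update: y ← y − f(y)/f'(y).
y_0 = 1.840000: f = -8.840096, f' = 14.466800 → y_1 = 1.840000 - (-8.840096)/(14.466800) = 2.451061

2.45106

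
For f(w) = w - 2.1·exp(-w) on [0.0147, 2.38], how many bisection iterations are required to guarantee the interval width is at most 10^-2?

Initial width b − a = 2.38 − 0.0147 = 2.365300.
After n steps the width is (b−a)/2^n; need (b−a)/2^n ≤ 10^-2.
So n ≥ log₂(2.365300/10^-2) = log₂(236.5300) ≈ 7.8859.
Hence n = 8.

8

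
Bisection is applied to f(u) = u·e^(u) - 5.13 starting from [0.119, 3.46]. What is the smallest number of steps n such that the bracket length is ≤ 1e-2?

Initial width b − a = 3.46 − 0.119 = 3.341000.
After n steps the width is (b−a)/2^n; need (b−a)/2^n ≤ 1e-2.
So n ≥ log₂(3.341000/1e-2) = log₂(334.1000) ≈ 8.3841.
Hence n = 9.

9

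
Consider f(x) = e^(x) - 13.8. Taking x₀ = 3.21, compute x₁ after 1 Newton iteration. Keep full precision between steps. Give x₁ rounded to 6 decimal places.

Newton update: x ← x − f(x)/f'(x).
f'(x) = e^(x)
x_0 = 3.210000: f = 10.979086, f' = 24.779086 → x_1 = 3.210000 - (10.979086)/(24.779086) = 2.766921

2.766921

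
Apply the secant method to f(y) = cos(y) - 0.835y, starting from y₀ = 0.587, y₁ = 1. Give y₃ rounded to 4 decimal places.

f(y_0) = 0.342461, f(y_1) = -0.294698
y_2 = 1.000000 - (-0.294698)·(1.000000 - 0.587000)/(-0.294698 - (0.342461)) = 0.808980; f(y_2) = 0.014739
y_3 = 0.808980 - (0.014739)·(0.808980 - 1.000000)/(0.014739 - (-0.294698)) = 0.818078; f(y_3) = 0.000530

0.8181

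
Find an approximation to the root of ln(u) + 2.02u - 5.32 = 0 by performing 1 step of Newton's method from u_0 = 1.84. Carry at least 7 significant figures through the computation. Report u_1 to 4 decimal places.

f'(u) = 1/u + 2.02
u_0 = 1.840000: f = -0.993434, f' = 2.563478 → u_1 = 1.840000 - (-0.993434)/(2.563478) = 2.227534

2.2275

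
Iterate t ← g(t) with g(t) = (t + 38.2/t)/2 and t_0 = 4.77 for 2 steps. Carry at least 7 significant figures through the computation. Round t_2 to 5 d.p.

6.18402

t_1 = g(4.770000) = 6.389193
t_2 = g(6.389193) = 6.184019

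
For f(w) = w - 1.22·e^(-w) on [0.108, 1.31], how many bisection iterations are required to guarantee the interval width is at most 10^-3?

11

Initial width b − a = 1.31 − 0.108 = 1.202000.
After n steps the width is (b−a)/2^n; need (b−a)/2^n ≤ 10^-3.
So n ≥ log₂(1.202000/10^-3) = log₂(1202.0000) ≈ 10.2312.
Hence n = 11.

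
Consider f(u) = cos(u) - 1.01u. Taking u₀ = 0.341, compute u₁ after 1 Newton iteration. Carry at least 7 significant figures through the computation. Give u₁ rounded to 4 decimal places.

f'(u) = -sin(u) - 1.01
u_0 = 0.341000: f = 0.598011, f' = -1.344430 → u_1 = 0.341000 - (0.598011)/(-1.344430) = 0.785806

0.7858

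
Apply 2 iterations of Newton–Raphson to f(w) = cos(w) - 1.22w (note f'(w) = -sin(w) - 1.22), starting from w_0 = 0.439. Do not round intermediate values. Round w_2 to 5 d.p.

0.65172

w_0 = 0.439000: f = 0.369597, f' = -1.645035 → w_1 = 0.439000 - (0.369597)/(-1.645035) = 0.663674
w_1 = 0.663674: f = -0.021949, f' = -1.836015 → w_2 = 0.663674 - (-0.021949)/(-1.836015) = 0.651720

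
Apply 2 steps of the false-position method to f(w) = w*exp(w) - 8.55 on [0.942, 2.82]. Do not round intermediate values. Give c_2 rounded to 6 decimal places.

f(0.942000) = -6.133670, f(2.820000) = 38.760719
step 1: c = 1.198581, f(c) = -4.576216 < 0 → new bracket [1.198581, 2.820000]
step 2: c = 1.369796, f(c) = -3.160468 < 0 → new bracket [1.369796, 2.820000]

1.369796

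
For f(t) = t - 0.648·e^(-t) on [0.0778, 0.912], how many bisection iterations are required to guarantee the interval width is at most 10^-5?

17

Initial width b − a = 0.912 − 0.0778 = 0.834200.
After n steps the width is (b−a)/2^n; need (b−a)/2^n ≤ 10^-5.
So n ≥ log₂(0.834200/10^-5) = log₂(83420.0000) ≈ 16.3481.
Hence n = 17.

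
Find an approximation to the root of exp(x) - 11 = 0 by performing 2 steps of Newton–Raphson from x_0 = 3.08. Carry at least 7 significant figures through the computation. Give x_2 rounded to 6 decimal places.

2.414451

f'(x) = exp(x)
x_0 = 3.080000: f = 10.758402, f' = 21.758402 → x_1 = 3.080000 - (10.758402)/(21.758402) = 2.585552
x_1 = 2.585552: f = 2.270610, f' = 13.270610 → x_2 = 2.585552 - (2.270610)/(13.270610) = 2.414451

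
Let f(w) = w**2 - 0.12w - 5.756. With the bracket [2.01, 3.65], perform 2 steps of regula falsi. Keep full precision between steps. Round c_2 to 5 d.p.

2.44040

False-position update: c = (a·f(b) − b·f(a))/(f(b) − f(a)); replace the endpoint whose sign matches f(c).
f(2.010000) = -1.957100, f(3.650000) = 7.128500
step 1: c = 2.363267, f(c) = -0.454560 < 0 → new bracket [2.363267, 3.650000]
step 2: c = 2.440399, f(c) = -0.093299 < 0 → new bracket [2.440399, 3.650000]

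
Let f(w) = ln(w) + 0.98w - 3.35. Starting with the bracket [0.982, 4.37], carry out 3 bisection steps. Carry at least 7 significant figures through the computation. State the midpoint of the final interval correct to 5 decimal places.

f(0.982000) = -2.405804, f(4.370000) = 2.407363 (opposite signs)
step 1: m = 2.676000, f(m) = 0.256803 > 0 → root in [0.982000, 2.676000]
step 2: m = 1.829000, f(m) = -0.953811 < 0 → root in [1.829000, 2.676000]
step 3: m = 2.252500, f(m) = -0.330509 < 0 → root in [2.252500, 2.676000]
Midpoint of [2.252500, 2.676000] = 2.464250

2.46425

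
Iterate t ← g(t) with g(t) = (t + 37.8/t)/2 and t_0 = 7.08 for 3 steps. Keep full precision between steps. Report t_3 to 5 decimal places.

t_1 = g(7.080000) = 6.209492
t_2 = g(6.209492) = 6.148473
t_3 = g(6.148473) = 6.148170

6.14817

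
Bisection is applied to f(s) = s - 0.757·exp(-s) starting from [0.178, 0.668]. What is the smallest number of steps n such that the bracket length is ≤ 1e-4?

Initial width b − a = 0.668 − 0.178 = 0.490000.
After n steps the width is (b−a)/2^n; need (b−a)/2^n ≤ 1e-4.
So n ≥ log₂(0.490000/1e-4) = log₂(4900.0000) ≈ 12.2586.
Hence n = 13.

13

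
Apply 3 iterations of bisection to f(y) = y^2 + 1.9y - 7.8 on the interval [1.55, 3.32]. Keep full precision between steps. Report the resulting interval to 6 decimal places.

[1.992500, 2.213750]

f(1.550000) = -2.452500, f(3.320000) = 9.530400 (opposite signs)
step 1: m = 2.435000, f(m) = 2.755725 > 0 → root in [1.550000, 2.435000]
step 2: m = 1.992500, f(m) = -0.044194 < 0 → root in [1.992500, 2.435000]
step 3: m = 2.213750, f(m) = 1.306814 > 0 → root in [1.992500, 2.213750]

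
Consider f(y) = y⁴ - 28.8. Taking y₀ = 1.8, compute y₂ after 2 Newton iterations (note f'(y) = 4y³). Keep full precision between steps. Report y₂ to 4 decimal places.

2.3555

y_0 = 1.800000: f = -18.302400, f' = 23.328000 → y_1 = 1.800000 - (-18.302400)/(23.328000) = 2.584568
y_1 = 2.584568: f = 15.822283, f' = 69.059564 → y_2 = 2.584568 - (15.822283)/(69.059564) = 2.355457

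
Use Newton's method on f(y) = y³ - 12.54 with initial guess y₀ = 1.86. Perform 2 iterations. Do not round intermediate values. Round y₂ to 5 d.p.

Newton update: y ← y − f(y)/f'(y).
f'(y) = 3y²
y_0 = 1.860000: f = -6.105144, f' = 10.378800 → y_1 = 1.860000 - (-6.105144)/(10.378800) = 2.448232
y_1 = 2.448232: f = 2.134314, f' = 17.981522 → y_2 = 2.448232 - (2.134314)/(17.981522) = 2.329537

2.32954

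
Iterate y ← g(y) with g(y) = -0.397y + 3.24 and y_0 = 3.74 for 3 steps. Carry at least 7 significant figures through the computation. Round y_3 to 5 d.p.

y_1 = g(3.740000) = 1.755220
y_2 = g(1.755220) = 2.543178
y_3 = g(2.543178) = 2.230358

2.23036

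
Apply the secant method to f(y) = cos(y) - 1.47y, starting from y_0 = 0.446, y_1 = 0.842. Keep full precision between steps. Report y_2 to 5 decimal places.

f(y_0) = 0.246560, f(y_1) = -0.571768
y_2 = 0.842000 - (-0.571768)·(0.842000 - 0.446000)/(-0.571768 - (0.246560)) = 0.565314; f(y_2) = 0.013410

0.56531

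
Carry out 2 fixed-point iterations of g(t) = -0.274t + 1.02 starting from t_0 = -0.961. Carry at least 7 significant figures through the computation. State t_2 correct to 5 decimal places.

0.66837

t_1 = g(-0.961000) = 1.283314
t_2 = g(1.283314) = 0.668372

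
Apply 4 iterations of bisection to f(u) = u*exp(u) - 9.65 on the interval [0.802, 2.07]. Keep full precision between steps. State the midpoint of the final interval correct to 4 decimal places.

1.7134

f(0.802000) = -7.861543, f(2.070000) = 6.754384 (opposite signs)
step 1: m = 1.436000, f(m) = -3.613276 < 0 → root in [1.436000, 2.070000]
step 2: m = 1.753000, f(m) = 0.468127 > 0 → root in [1.436000, 1.753000]
step 3: m = 1.594500, f(m) = -1.795707 < 0 → root in [1.594500, 1.753000]
step 4: m = 1.673750, f(m) = -0.725354 < 0 → root in [1.673750, 1.753000]
Midpoint of [1.673750, 1.753000] = 1.713375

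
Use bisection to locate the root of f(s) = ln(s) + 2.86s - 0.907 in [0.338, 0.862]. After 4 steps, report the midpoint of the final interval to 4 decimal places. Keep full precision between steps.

0.5509

f(0.338000) = -1.025029, f(0.862000) = 1.409820 (opposite signs)
step 1: m = 0.600000, f(m) = 0.298174 > 0 → root in [0.338000, 0.600000]
step 2: m = 0.469000, f(m) = -0.322813 < 0 → root in [0.469000, 0.600000]
step 3: m = 0.534500, f(m) = -0.004754 < 0 → root in [0.534500, 0.600000]
step 4: m = 0.567250, f(m) = 0.148380 > 0 → root in [0.534500, 0.567250]
Midpoint of [0.534500, 0.567250] = 0.550875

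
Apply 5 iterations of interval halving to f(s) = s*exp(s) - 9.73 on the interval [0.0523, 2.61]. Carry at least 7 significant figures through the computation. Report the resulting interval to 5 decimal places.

[1.65086, 1.73079]

f(0.052300) = -9.674892, f(2.610000) = 25.763523 (opposite signs)
step 1: m = 1.331150, f(m) = -4.691073 < 0 → root in [1.331150, 2.610000]
step 2: m = 1.970575, f(m) = 4.408483 > 0 → root in [1.331150, 1.970575]
step 3: m = 1.650862, f(m) = -1.126575 < 0 → root in [1.650862, 1.970575]
step 4: m = 1.810719, f(m) = 1.342257 > 0 → root in [1.650862, 1.810719]
step 5: m = 1.730791, f(m) = 0.040513 > 0 → root in [1.650862, 1.730791]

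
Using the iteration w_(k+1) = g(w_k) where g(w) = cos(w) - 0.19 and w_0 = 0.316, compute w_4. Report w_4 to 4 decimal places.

w_1 = g(0.316000) = 0.760486
w_2 = g(0.760486) = 0.534501
w_3 = g(0.534501) = 0.670523
w_4 = g(0.670523) = 0.593497

0.5935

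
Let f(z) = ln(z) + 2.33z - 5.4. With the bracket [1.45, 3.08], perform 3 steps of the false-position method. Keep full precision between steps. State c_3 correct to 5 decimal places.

2.01659

f(1.450000) = -1.649936, f(3.080000) = 2.901330
step 1: c = 2.040912, f(c) = 0.068721 > 0 → new bracket [1.450000, 2.040912]
step 2: c = 2.017284, f(c) = 0.002024 > 0 → new bracket [1.450000, 2.017284]
step 3: c = 2.016589, f(c) = 0.000060 > 0 → new bracket [1.450000, 2.016589]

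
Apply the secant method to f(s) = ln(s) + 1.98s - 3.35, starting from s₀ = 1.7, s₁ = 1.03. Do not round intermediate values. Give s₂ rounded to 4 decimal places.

1.4996

Secant update: s_(k+1) = s_k − f(s_k)·(s_k − s_(k-1))/(f(s_k) − f(s_(k-1))).
f(s_0) = 0.546628, f(s_1) = -1.281041
s_2 = 1.030000 - (-1.281041)·(1.030000 - 1.700000)/(-1.281041 - (0.546628)) = 1.499613; f(s_2) = 0.024441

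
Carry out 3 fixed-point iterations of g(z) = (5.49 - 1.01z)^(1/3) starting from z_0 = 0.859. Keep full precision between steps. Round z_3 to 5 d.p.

z_1 = g(0.859000) = 1.665800
z_2 = g(1.665800) = 1.561522
z_3 = g(1.561522) = 1.575789

1.57579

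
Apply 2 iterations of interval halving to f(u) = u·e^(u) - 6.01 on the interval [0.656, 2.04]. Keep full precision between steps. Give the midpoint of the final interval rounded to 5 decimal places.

1.52100

f(0.656000) = -4.745843, f(2.040000) = 9.678843 (opposite signs)
step 1: m = 1.348000, f(m) = -0.820580 < 0 → root in [1.348000, 2.040000]
step 2: m = 1.694000, f(m) = 3.207396 > 0 → root in [1.348000, 1.694000]
Midpoint of [1.348000, 1.694000] = 1.521000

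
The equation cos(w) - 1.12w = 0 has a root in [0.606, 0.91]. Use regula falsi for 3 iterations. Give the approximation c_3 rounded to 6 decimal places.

0.689108

f(0.606000) = 0.143213, f(0.910000) = -0.405454
step 1: c = 0.685350, f(c) = 0.006606 > 0 → new bracket [0.685350, 0.910000]
step 2: c = 0.688951, f(c) = 0.000288 > 0 → new bracket [0.688951, 0.910000]
step 3: c = 0.689108, f(c) = 0.000012 > 0 → new bracket [0.689108, 0.910000]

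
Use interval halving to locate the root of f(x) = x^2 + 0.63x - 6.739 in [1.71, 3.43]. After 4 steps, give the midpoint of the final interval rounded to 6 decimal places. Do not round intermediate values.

2.301250

f(1.710000) = -2.737600, f(3.430000) = 7.186800 (opposite signs)
step 1: m = 2.570000, f(m) = 1.485000 > 0 → root in [1.710000, 2.570000]
step 2: m = 2.140000, f(m) = -0.811200 < 0 → root in [2.140000, 2.570000]
step 3: m = 2.355000, f(m) = 0.290675 > 0 → root in [2.140000, 2.355000]
step 4: m = 2.247500, f(m) = -0.271819 < 0 → root in [2.247500, 2.355000]
Midpoint of [2.247500, 2.355000] = 2.301250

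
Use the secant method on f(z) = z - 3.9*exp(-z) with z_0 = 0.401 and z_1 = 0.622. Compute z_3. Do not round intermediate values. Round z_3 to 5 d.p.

1.16838

f(z_0) = -2.210635, f(z_1) = -1.471792
z_2 = 0.622000 - (-1.471792)·(0.622000 - 0.401000)/(-1.471792 - (-2.210635)) = 1.062236; f(z_2) = -0.285923
z_3 = 1.062236 - (-0.285923)·(1.062236 - 0.622000)/(-0.285923 - (-1.471792)) = 1.168381; f(z_3) = -0.044011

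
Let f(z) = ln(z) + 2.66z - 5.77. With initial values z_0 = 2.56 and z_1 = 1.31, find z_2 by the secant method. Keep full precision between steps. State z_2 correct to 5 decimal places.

1.94060

f(z_0) = 1.979607, f(z_1) = -2.015373
z_2 = 1.310000 - (-2.015373)·(1.310000 - 2.560000)/(-2.015373 - (1.979607)) = 1.940595; f(z_2) = 0.054979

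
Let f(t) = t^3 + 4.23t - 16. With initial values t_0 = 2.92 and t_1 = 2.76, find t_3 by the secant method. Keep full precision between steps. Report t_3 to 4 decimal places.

2.0199

f(t_0) = 21.248688, f(t_1) = 16.699376
t_2 = 2.760000 - (16.699376)·(2.760000 - 2.920000)/(16.699376 - (21.248688)) = 2.172680; f(t_2) = 3.446663
t_3 = 2.172680 - (3.446663)·(2.172680 - 2.760000)/(3.446663 - (16.699376)) = 2.019935; f(t_3) = 0.785935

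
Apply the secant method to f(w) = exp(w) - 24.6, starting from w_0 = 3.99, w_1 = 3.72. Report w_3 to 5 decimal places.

3.24097

f(w_0) = 29.454889, f(w_1) = 16.664394
w_2 = 3.720000 - (16.664394)·(3.720000 - 3.990000)/(16.664394 - (29.454889)) = 3.368224; f(w_2) = 4.426936
w_3 = 3.368224 - (4.426936)·(3.368224 - 3.720000)/(4.426936 - (16.664394)) = 3.240968; f(w_3) = 0.958458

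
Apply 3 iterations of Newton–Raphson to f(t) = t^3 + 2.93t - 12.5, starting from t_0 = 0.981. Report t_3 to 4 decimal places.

1.9096

f'(t) = 3t^2 + 2.93
t_0 = 0.981000: f = -8.681594, f' = 5.817083 → t_1 = 0.981000 - (-8.681594)/(5.817083) = 2.473431
t_1 = 2.473431: f = 9.879255, f' = 21.283580 → t_2 = 2.473431 - (9.879255)/(21.283580) = 2.009258
t_2 = 2.009258: f = 1.498739, f' = 15.041355 → t_3 = 2.009258 - (1.498739)/(15.041355) = 1.909617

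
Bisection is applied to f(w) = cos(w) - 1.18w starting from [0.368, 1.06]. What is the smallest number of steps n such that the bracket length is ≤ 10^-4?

13

Initial width b − a = 1.06 − 0.368 = 0.692000.
After n steps the width is (b−a)/2^n; need (b−a)/2^n ≤ 10^-4.
So n ≥ log₂(0.692000/10^-4) = log₂(6920.0000) ≈ 12.7566.
Hence n = 13.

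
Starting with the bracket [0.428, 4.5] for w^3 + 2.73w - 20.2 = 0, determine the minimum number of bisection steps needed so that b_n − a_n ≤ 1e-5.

Initial width b − a = 4.5 − 0.428 = 4.072000.
After n steps the width is (b−a)/2^n; need (b−a)/2^n ≤ 1e-5.
So n ≥ log₂(4.072000/1e-5) = log₂(407200.0000) ≈ 18.6354.
Hence n = 19.

19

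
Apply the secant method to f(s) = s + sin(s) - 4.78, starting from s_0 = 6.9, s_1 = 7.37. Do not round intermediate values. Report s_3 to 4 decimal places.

f(s_0) = 2.698440, f(s_1) = 3.475149
s_2 = 7.370000 - (3.475149)·(7.370000 - 6.900000)/(3.475149 - (2.698440)) = 5.267129; f(s_2) = -0.362909
s_3 = 5.267129 - (-0.362909)·(5.267129 - 7.370000)/(-0.362909 - (3.475149)) = 5.465966; f(s_3) = -0.043279

5.4660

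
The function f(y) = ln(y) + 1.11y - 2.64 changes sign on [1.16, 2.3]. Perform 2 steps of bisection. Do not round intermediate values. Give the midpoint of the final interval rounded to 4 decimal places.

1.8725

f(1.160000) = -1.203980, f(2.300000) = 0.745909 (opposite signs)
step 1: m = 1.730000, f(m) = -0.171579 < 0 → root in [1.730000, 2.300000]
step 2: m = 2.015000, f(m) = 0.297269 > 0 → root in [1.730000, 2.015000]
Midpoint of [1.730000, 2.015000] = 1.872500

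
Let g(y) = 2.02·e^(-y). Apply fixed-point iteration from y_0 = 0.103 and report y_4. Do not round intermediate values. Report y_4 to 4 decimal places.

y_1 = g(0.103000) = 1.822296
y_2 = g(1.822296) = 0.326541
y_3 = g(0.326541) = 1.457258
y_4 = g(1.457258) = 0.470406

0.4704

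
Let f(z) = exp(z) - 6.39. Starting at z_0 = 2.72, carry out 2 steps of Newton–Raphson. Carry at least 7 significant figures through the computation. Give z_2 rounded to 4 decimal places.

1.8920

Newton update: z ← z − f(z)/f'(z).
f'(z) = exp(z)
z_0 = 2.720000: f = 8.790322, f' = 15.180322 → z_1 = 2.720000 - (8.790322)/(15.180322) = 2.140940
z_1 = 2.140940: f = 2.117428, f' = 8.507428 → z_2 = 2.140940 - (2.117428)/(8.507428) = 1.892048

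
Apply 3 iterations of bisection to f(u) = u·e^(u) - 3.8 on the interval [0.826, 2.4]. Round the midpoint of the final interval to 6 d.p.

1.121125

f(0.826000) = -1.913281, f(2.400000) = 22.655623 (opposite signs)
step 1: m = 1.613000, f(m) = 4.293779 > 0 → root in [0.826000, 1.613000]
step 2: m = 1.219500, f(m) = 0.328611 > 0 → root in [0.826000, 1.219500]
step 3: m = 1.022750, f(m) = -0.955905 < 0 → root in [1.022750, 1.219500]
Midpoint of [1.022750, 1.219500] = 1.121125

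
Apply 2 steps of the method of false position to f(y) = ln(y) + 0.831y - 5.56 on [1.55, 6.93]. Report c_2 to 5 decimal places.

False-position update: c = (a·f(b) − b·f(a))/(f(b) − f(a)); replace the endpoint whose sign matches f(c).
f(1.550000) = -3.833695, f(6.930000) = 2.134690
step 1: c = 5.005756, f(c) = 0.210371 > 0 → new bracket [1.550000, 5.005756]
step 2: c = 4.825988, f(c) = 0.024412 > 0 → new bracket [1.550000, 4.825988]

4.82599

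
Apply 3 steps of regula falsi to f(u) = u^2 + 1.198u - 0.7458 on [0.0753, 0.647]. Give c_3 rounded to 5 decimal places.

f(0.075300) = -0.649921, f(0.647000) = 0.447915
step 1: c = 0.413747, f(c) = -0.078944 < 0 → new bracket [0.413747, 0.647000]
step 2: c = 0.448698, f(c) = -0.006931 < 0 → new bracket [0.448698, 0.647000]
step 3: c = 0.451719, f(c) = -0.000590 < 0 → new bracket [0.451719, 0.647000]

0.45172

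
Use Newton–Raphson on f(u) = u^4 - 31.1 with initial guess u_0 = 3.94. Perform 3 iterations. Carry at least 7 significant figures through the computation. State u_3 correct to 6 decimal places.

Newton update: u ← u − f(u)/f'(u).
f'(u) = 4u^3
u_0 = 3.940000: f = 209.882157, f' = 244.651936 → u_1 = 3.940000 - (209.882157)/(244.651936) = 3.082119
u_1 = 3.082119: f = 59.139737, f' = 117.113876 → u_2 = 3.082119 - (59.139737)/(117.113876) = 2.577143
u_2 = 2.577143: f = 13.011730, f' = 68.466095 → u_3 = 2.577143 - (13.011730)/(68.466095) = 2.387097

2.387097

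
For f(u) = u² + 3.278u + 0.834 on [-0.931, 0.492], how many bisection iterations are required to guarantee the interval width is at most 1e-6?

21

Initial width b − a = 0.492 − -0.931 = 1.423000.
After n steps the width is (b−a)/2^n; need (b−a)/2^n ≤ 1e-6.
So n ≥ log₂(1.423000/1e-6) = log₂(1423000.0000) ≈ 20.4405.
Hence n = 21.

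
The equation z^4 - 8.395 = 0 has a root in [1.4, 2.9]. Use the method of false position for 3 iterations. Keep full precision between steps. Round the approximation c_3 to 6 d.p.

1.619339

f(1.400000) = -4.553400, f(2.900000) = 62.333100
step 1: c = 1.502115, f(c) = -3.303890 < 0 → new bracket [1.502115, 2.900000]
step 2: c = 1.572478, f(c) = -2.280812 < 0 → new bracket [1.572478, 2.900000]
step 3: c = 1.619339, f(c) = -1.518763 < 0 → new bracket [1.619339, 2.900000]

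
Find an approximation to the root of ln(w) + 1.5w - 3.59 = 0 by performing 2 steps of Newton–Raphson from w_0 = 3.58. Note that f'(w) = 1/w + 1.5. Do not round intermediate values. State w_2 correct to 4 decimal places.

w_0 = 3.580000: f = 3.055363, f' = 1.779330 → w_1 = 3.580000 - (3.055363)/(1.779330) = 1.862857
w_1 = 1.862857: f = -0.173603, f' = 2.036810 → w_2 = 1.862857 - (-0.173603)/(2.036810) = 1.948090

1.9481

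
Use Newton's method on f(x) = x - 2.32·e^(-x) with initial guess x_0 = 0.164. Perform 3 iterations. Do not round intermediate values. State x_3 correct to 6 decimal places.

Newton update: x ← x − f(x)/f'(x).
f'(x) = 1 + 2.32·e^(-x)
x_0 = 0.164000: f = -1.805081, f' = 2.969081 → x_1 = 0.164000 - (-1.805081)/(2.969081) = 0.771960
x_1 = 0.771960: f = -0.300128, f' = 2.072087 → x_2 = 0.771960 - (-0.300128)/(2.072087) = 0.916803
x_2 = 0.916803: f = -0.010722, f' = 1.927525 → x_3 = 0.916803 - (-0.010722)/(1.927525) = 0.922365

0.922365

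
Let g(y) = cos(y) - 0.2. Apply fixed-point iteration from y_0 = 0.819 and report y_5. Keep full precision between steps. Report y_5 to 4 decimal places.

y_1 = g(0.819000) = 0.482952
y_2 = g(0.482952) = 0.685628
y_3 = g(0.685628) = 0.574022
y_4 = g(0.574022) = 0.639724
y_5 = g(0.639724) = 0.602261

0.6023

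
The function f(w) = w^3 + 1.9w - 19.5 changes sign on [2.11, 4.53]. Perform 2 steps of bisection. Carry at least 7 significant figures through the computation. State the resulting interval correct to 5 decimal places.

[2.11000, 2.71500]

f(2.110000) = -6.097069, f(4.530000) = 82.066677 (opposite signs)
step 1: m = 3.320000, f(m) = 23.402368 > 0 → root in [2.110000, 3.320000]
step 2: m = 2.715000, f(m) = 5.671376 > 0 → root in [2.110000, 2.715000]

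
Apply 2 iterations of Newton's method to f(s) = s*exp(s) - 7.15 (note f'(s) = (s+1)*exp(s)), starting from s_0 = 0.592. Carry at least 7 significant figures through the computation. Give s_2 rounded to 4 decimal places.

s_0 = 0.592000: f = -6.079901, f' = 2.877699 → s_1 = 0.592000 - (-6.079901)/(2.877699) = 2.704765
s_1 = 2.704765: f = 33.288382, f' = 55.389178 → s_2 = 2.704765 - (33.288382)/(55.389178) = 2.103774

2.1038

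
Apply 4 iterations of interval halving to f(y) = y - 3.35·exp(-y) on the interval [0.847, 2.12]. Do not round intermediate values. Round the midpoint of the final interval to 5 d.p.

1.12547

f(0.847000) = -0.589142, f(2.120000) = 1.717894 (opposite signs)
step 1: m = 1.483500, f(m) = 0.723578 > 0 → root in [0.847000, 1.483500]
step 2: m = 1.165250, f(m) = 0.120570 > 0 → root in [0.847000, 1.165250]
step 3: m = 1.006125, f(m) = -0.218746 < 0 → root in [1.006125, 1.165250]
step 4: m = 1.085687, f(m) = -0.045506 < 0 → root in [1.085687, 1.165250]
Midpoint of [1.085687, 1.165250] = 1.125469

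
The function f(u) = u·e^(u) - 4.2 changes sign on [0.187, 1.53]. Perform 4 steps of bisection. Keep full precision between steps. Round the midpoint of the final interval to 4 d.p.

1.2362

f(0.187000) = -3.974548, f(1.530000) = 2.865811 (opposite signs)
step 1: m = 0.858500, f(m) = -2.174267 < 0 → root in [0.858500, 1.530000]
step 2: m = 1.194250, f(m) = -0.257684 < 0 → root in [1.194250, 1.530000]
step 3: m = 1.362125, f(m) = 1.118392 > 0 → root in [1.194250, 1.362125]
step 4: m = 1.278188, f(m) = 0.388855 > 0 → root in [1.194250, 1.278188]
Midpoint of [1.194250, 1.278188] = 1.236219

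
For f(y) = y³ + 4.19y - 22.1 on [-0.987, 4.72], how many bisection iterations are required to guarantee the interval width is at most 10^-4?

Initial width b − a = 4.72 − -0.987 = 5.707000.
After n steps the width is (b−a)/2^n; need (b−a)/2^n ≤ 10^-4.
So n ≥ log₂(5.707000/10^-4) = log₂(57070.0000) ≈ 15.8004.
Hence n = 16.

16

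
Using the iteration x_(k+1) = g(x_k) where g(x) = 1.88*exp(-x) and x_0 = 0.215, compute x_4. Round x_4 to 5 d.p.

x_1 = g(0.215000) = 1.516298
x_2 = g(1.516298) = 0.412703
x_3 = g(0.412703) = 1.244294
x_4 = g(1.244294) = 0.541711

0.54171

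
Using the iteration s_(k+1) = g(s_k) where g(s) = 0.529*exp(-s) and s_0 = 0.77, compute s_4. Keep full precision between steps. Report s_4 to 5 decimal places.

s_1 = g(0.770000) = 0.244934
s_2 = g(0.244934) = 0.414078
s_3 = g(0.414078) = 0.349642
s_4 = g(0.349642) = 0.372913

0.37291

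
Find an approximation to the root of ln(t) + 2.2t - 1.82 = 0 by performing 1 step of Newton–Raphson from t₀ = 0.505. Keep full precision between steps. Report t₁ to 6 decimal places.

Newton update: t ← t − f(t)/f'(t).
f'(t) = 1/t + 2.2
t_0 = 0.505000: f = -1.392197, f' = 4.180198 → t_1 = 0.505000 - (-1.392197)/(4.180198) = 0.838046

0.838046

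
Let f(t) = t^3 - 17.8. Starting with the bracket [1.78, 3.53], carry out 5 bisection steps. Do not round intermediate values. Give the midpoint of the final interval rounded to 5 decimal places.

2.62766

f(1.780000) = -12.160248, f(3.530000) = 26.186977 (opposite signs)
step 1: m = 2.655000, f(m) = 0.915161 > 0 → root in [1.780000, 2.655000]
step 2: m = 2.217500, f(m) = -6.895873 < 0 → root in [2.217500, 2.655000]
step 3: m = 2.436250, f(m) = -3.340091 < 0 → root in [2.436250, 2.655000]
step 4: m = 2.545625, f(m) = -1.303824 < 0 → root in [2.545625, 2.655000]
step 5: m = 2.600312, f(m) = -0.217662 < 0 → root in [2.600312, 2.655000]
Midpoint of [2.600312, 2.655000] = 2.627656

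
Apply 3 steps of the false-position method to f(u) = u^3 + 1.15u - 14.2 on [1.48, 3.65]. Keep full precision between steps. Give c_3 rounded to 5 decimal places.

False-position update: c = (a·f(b) − b·f(a))/(f(b) − f(a)); replace the endpoint whose sign matches f(c).
f(1.480000) = -9.256208, f(3.650000) = 38.624625
step 1: c = 1.899499, f(c) = -5.161998 < 0 → new bracket [1.899499, 3.650000]
step 2: c = 2.105865, f(c) = -2.439438 < 0 → new bracket [2.105865, 3.650000]
step 3: c = 2.197596, f(c) = -1.059636 < 0 → new bracket [2.197596, 3.650000]

2.19760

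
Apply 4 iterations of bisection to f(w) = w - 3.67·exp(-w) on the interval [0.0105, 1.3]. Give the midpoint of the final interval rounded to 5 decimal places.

1.17911

f(0.010500) = -3.621167, f(1.300000) = 0.299808 (opposite signs)
step 1: m = 0.655250, f(m) = -1.250626 < 0 → root in [0.655250, 1.300000]
step 2: m = 0.977625, f(m) = -0.403042 < 0 → root in [0.977625, 1.300000]
step 3: m = 1.138813, f(m) = -0.036318 < 0 → root in [1.138813, 1.300000]
step 4: m = 1.219406, f(m) = 0.135268 > 0 → root in [1.138813, 1.219406]
Midpoint of [1.138813, 1.219406] = 1.179109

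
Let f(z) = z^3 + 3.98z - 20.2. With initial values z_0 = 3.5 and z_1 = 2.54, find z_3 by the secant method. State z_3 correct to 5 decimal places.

2.25191

f(z_0) = 36.605000, f(z_1) = 6.296264
z_2 = 2.540000 - (6.296264)·(2.540000 - 3.500000)/(6.296264 - (36.605000)) = 2.340572; f(z_2) = 1.937777
z_3 = 2.340572 - (1.937777)·(2.340572 - 2.540000)/(1.937777 - (6.296264)) = 2.251906; f(z_3) = 0.182192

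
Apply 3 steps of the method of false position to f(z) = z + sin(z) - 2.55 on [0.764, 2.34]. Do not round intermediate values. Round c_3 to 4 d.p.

1.5743

f(0.764000) = -1.094185, f(2.340000) = 0.508465
step 1: c = 1.839990, f(c) = 0.253976 > 0 → new bracket [0.764000, 1.839990]
step 2: c = 1.637288, f(c) = 0.085078 > 0 → new bracket [0.764000, 1.637288]
step 3: c = 1.574284, f(c) = 0.024278 > 0 → new bracket [0.764000, 1.574284]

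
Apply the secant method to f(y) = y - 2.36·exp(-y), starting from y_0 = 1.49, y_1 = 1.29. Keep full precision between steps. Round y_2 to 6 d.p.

0.886953

f(y_0) = 0.958121, f(y_1) = 0.640361
y_2 = 1.290000 - (0.640361)·(1.290000 - 1.490000)/(0.640361 - (0.958121)) = 0.886953; f(y_2) = -0.085153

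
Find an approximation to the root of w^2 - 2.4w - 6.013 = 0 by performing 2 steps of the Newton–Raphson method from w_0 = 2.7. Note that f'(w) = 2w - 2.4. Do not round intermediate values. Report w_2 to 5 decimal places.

w_0 = 2.700000: f = -5.203000, f' = 3.000000 → w_1 = 2.700000 - (-5.203000)/(3.000000) = 4.434333
w_1 = 4.434333: f = 3.007912, f' = 6.468667 → w_2 = 4.434333 - (3.007912)/(6.468667) = 3.969336

3.96934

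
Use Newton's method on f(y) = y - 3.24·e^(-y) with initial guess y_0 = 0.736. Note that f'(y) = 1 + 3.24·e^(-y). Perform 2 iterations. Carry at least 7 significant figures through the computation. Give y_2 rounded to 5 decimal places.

1.08938

Newton update: y ← y − f(y)/f'(y).
y_0 = 0.736000: f = -0.816045, f' = 2.552045 → y_1 = 0.736000 - (-0.816045)/(2.552045) = 1.055761
y_1 = 1.055761: f = -0.071524, f' = 2.127285 → y_2 = 1.055761 - (-0.071524)/(2.127285) = 1.089383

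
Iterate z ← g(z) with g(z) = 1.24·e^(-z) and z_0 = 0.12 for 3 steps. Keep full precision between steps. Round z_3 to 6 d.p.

0.820584

z_1 = g(0.120000) = 1.099781
z_2 = g(1.099781) = 0.412850
z_3 = g(0.412850) = 0.820584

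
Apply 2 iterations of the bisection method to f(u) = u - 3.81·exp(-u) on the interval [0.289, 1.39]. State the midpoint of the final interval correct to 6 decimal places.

f(0.289000) = -2.564737, f(1.390000) = 0.441023 (opposite signs)
step 1: m = 0.839500, f(m) = -0.806140 < 0 → root in [0.839500, 1.390000]
step 2: m = 1.114750, f(m) = -0.134920 < 0 → root in [1.114750, 1.390000]
Midpoint of [1.114750, 1.390000] = 1.252375

1.252375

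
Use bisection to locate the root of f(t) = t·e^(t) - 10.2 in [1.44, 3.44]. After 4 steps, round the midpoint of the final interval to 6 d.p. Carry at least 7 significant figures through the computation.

f(1.440000) = -4.122198, f(3.440000) = 97.083136 (opposite signs)
step 1: m = 2.440000, f(m) = 17.794219 > 0 → root in [1.440000, 2.440000]
step 2: m = 1.940000, f(m) = 3.299977 > 0 → root in [1.440000, 1.940000]
step 3: m = 1.690000, f(m) = -1.041078 < 0 → root in [1.690000, 1.940000]
step 4: m = 1.815000, f(m) = 0.946053 > 0 → root in [1.690000, 1.815000]
Midpoint of [1.690000, 1.815000] = 1.752500

1.752500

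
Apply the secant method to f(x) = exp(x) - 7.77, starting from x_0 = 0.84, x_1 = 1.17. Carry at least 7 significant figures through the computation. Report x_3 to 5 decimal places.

1.72109

f(x_0) = -5.453633, f(x_1) = -4.548007
x_2 = 1.170000 - (-4.548007)·(1.170000 - 0.840000)/(-4.548007 - (-5.453633)) = 2.827244; f(x_2) = 9.128818
x_3 = 2.827244 - (9.128818)·(2.827244 - 1.170000)/(9.128818 - (-4.548007)) = 1.721090; f(x_3) = -2.179383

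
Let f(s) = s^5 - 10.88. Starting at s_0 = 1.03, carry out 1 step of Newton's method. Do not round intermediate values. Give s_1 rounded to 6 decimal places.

f'(s) = 5s^4
s_0 = 1.030000: f = -9.720726, f' = 5.627544 → s_1 = 1.030000 - (-9.720726)/(5.627544) = 2.757348

2.757348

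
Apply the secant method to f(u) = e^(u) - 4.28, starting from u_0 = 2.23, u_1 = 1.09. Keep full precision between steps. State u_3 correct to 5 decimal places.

1.47938

Secant update: u_(k+1) = u_k − f(u_k)·(u_k − u_(k-1))/(f(u_k) − f(u_(k-1))).
f(u_0) = 5.019866, f(u_1) = -1.305726
u_2 = 1.090000 - (-1.305726)·(1.090000 - 2.230000)/(-1.305726 - (5.019866)) = 1.325318; f(u_2) = -0.516617
u_3 = 1.325318 - (-0.516617)·(1.325318 - 1.090000)/(-0.516617 - (-1.305726)) = 1.479377; f(u_3) = 0.110212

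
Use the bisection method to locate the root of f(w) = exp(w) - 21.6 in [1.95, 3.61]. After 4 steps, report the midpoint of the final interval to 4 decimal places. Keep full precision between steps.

f(1.950000) = -14.571312, f(3.610000) = 15.366053 (opposite signs)
step 1: m = 2.780000, f(m) = -5.480979 < 0 → root in [2.780000, 3.610000]
step 2: m = 3.195000, f(m) = 2.810174 > 0 → root in [2.780000, 3.195000]
step 3: m = 2.987500, f(m) = -1.763970 < 0 → root in [2.987500, 3.195000]
step 4: m = 3.091250, f(m) = 0.404566 > 0 → root in [2.987500, 3.091250]
Midpoint of [2.987500, 3.091250] = 3.039375

3.0394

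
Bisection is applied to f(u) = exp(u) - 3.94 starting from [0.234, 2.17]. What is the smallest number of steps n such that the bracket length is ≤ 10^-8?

Initial width b − a = 2.17 − 0.234 = 1.936000.
After n steps the width is (b−a)/2^n; need (b−a)/2^n ≤ 10^-8.
So n ≥ log₂(1.936000/10^-8) = log₂(193600000.0000) ≈ 27.5285.
Hence n = 28.

28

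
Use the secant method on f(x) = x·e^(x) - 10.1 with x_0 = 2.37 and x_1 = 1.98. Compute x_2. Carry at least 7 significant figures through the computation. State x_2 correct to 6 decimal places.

f(x_0) = 15.252820, f(x_1) = 4.240631
x_2 = 1.980000 - (4.240631)·(1.980000 - 2.370000)/(4.240631 - (15.252820)) = 1.829817; f(x_2) = 1.304780

1.829817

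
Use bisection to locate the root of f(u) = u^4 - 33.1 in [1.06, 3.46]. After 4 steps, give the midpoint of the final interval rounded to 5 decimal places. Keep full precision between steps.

2.33500

f(1.060000) = -31.837523, f(3.460000) = 110.219207 (opposite signs)
step 1: m = 2.260000, f(m) = -7.012422 < 0 → root in [2.260000, 3.460000]
step 2: m = 2.860000, f(m) = 33.805856 > 0 → root in [2.260000, 2.860000]
step 3: m = 2.560000, f(m) = 9.849673 > 0 → root in [2.260000, 2.560000]
step 4: m = 2.410000, f(m) = 0.634026 > 0 → root in [2.260000, 2.410000]
Midpoint of [2.260000, 2.410000] = 2.335000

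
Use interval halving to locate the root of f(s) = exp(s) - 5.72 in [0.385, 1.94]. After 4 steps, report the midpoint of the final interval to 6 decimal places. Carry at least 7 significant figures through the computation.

1.697031

f(0.385000) = -4.250386, f(1.940000) = 1.238751 (opposite signs)
step 1: m = 1.162500, f(m) = -2.522082 < 0 → root in [1.162500, 1.940000]
step 2: m = 1.551250, f(m) = -1.002637 < 0 → root in [1.551250, 1.940000]
step 3: m = 1.745625, f(m) = 0.009481 > 0 → root in [1.551250, 1.745625]
step 4: m = 1.648438, f(m) = -0.521150 < 0 → root in [1.648438, 1.745625]
Midpoint of [1.648438, 1.745625] = 1.697031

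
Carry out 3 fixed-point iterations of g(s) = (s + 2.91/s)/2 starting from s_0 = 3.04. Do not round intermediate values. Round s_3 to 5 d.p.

s_1 = g(3.040000) = 1.998618
s_2 = g(1.998618) = 1.727312
s_3 = g(1.727312) = 1.706005

1.70601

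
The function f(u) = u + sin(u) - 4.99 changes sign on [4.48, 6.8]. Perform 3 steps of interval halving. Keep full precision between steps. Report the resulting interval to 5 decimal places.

f(4.480000) = -1.483119, f(6.800000) = 2.304113 (opposite signs)
step 1: m = 5.640000, f(m) = 0.050253 > 0 → root in [4.480000, 5.640000]
step 2: m = 5.060000, f(m) = -0.870189 < 0 → root in [5.060000, 5.640000]
step 3: m = 5.350000, f(m) = -0.443520 < 0 → root in [5.350000, 5.640000]

[5.35000, 5.64000]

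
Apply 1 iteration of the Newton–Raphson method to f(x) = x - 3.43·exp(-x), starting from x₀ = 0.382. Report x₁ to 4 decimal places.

0.9683

f'(x) = 1 + 3.43·exp(-x)
x_0 = 0.382000: f = -1.958958, f' = 3.340958 → x_1 = 0.382000 - (-1.958958)/(3.340958) = 0.968346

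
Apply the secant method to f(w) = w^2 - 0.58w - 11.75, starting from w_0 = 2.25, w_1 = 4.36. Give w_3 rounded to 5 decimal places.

3.71683

f(w_0) = -7.992500, f(w_1) = 4.730800
w_2 = 4.360000 - (4.730800)·(4.360000 - 2.250000)/(4.730800 - (-7.992500)) = 3.575456; f(w_2) = -1.039879
w_3 = 3.575456 - (-1.039879)·(3.575456 - 4.360000)/(-1.039879 - (4.730800)) = 3.716831; f(w_3) = -0.090928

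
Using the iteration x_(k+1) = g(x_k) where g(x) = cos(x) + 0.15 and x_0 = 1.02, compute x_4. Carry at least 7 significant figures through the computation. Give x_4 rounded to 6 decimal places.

x_1 = g(1.020000) = 0.673366
x_2 = g(0.673366) = 0.931727
x_3 = g(0.931727) = 0.746449
x_4 = g(0.746449) = 0.884105

0.884105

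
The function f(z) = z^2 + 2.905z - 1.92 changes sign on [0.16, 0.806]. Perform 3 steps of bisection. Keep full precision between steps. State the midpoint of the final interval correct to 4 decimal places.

f(0.160000) = -1.429600, f(0.806000) = 1.071066 (opposite signs)
step 1: m = 0.483000, f(m) = -0.283596 < 0 → root in [0.483000, 0.806000]
step 2: m = 0.644500, f(m) = 0.367653 > 0 → root in [0.483000, 0.644500]
step 3: m = 0.563750, f(m) = 0.035508 > 0 → root in [0.483000, 0.563750]
Midpoint of [0.483000, 0.563750] = 0.523375

0.5234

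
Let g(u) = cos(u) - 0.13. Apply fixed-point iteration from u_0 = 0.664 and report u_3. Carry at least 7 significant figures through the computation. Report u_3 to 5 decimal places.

u_1 = g(0.664000) = 0.657533
u_2 = g(0.657533) = 0.661502
u_3 = g(0.661502) = 0.659070

0.65907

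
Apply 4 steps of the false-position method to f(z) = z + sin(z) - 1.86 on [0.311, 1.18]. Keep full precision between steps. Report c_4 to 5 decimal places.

1.01213

False-position update: c = (a·f(b) − b·f(a))/(f(b) − f(a)); replace the endpoint whose sign matches f(c).
f(0.311000) = -1.242989, f(1.180000) = 0.244606
step 1: c = 1.037110, f(c) = 0.038048 > 0 → new bracket [0.311000, 1.037110]
step 2: c = 1.015544, f(c) = 0.005312 > 0 → new bracket [0.311000, 1.015544]
step 3: c = 1.012546, f(c) = 0.000730 > 0 → new bracket [0.311000, 1.012546]
step 4: c = 1.012135, f(c) = 0.000100 > 0 → new bracket [0.311000, 1.012135]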